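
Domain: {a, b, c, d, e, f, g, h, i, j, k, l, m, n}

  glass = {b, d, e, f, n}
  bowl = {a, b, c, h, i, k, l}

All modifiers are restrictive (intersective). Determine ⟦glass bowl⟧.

⟦bowl⟧ = {a, b, c, h, i, k, l}
… ∩ ⟦glass⟧ = {a, b, c, h, i, k, l} ∩ {b, d, e, f, n} = {b}
So ⟦glass bowl⟧ = {b}.

{b}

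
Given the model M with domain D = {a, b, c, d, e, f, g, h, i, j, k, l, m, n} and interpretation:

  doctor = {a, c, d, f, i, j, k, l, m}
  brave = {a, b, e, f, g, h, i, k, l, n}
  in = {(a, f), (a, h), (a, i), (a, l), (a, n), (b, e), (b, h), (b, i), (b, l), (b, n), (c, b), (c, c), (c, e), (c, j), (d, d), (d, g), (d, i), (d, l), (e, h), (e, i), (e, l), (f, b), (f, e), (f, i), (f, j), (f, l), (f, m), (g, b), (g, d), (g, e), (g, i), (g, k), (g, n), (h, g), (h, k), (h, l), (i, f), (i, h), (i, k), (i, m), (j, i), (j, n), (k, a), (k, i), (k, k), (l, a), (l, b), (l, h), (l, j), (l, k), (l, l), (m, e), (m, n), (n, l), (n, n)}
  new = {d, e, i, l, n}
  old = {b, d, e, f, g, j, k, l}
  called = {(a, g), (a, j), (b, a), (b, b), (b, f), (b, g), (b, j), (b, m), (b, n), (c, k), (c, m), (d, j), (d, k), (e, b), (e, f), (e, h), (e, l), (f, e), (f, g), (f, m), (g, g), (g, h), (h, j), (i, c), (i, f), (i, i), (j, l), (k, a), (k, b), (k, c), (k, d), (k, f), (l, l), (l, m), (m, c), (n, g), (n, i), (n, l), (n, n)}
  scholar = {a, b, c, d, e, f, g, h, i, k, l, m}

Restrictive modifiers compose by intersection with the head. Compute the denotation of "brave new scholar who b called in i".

⟦who b called⟧ = {x : ⟨b, x⟩ ∈ ⟦called⟧} = {a, b, f, g, j, m, n}
⟦in i⟧ = {x : ⟨x, i⟩ ∈ ⟦in⟧} = {a, b, d, e, f, g, j, k}
⟦scholar⟧ = {a, b, c, d, e, f, g, h, i, k, l, m}
… ∩ ⟦who b called⟧ = {a, b, c, d, e, f, g, h, i, k, l, m} ∩ {a, b, f, g, j, m, n} = {a, b, f, g, m}
… ∩ ⟦in i⟧ = {a, b, f, g, m} ∩ {a, b, d, e, f, g, j, k} = {a, b, f, g}
… ∩ ⟦brave⟧ = {a, b, f, g} ∩ {a, b, e, f, g, h, i, k, l, n} = {a, b, f, g}
… ∩ ⟦new⟧ = {a, b, f, g} ∩ {d, e, i, l, n} = ∅
So ⟦brave new scholar who b called in i⟧ = {}.

{}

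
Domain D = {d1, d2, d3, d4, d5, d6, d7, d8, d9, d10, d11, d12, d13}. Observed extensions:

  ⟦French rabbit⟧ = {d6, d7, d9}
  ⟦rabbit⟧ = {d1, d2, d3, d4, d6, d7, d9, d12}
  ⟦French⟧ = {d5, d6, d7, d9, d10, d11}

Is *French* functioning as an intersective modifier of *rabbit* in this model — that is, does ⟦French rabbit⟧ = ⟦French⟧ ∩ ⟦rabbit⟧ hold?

⟦French⟧ ∩ ⟦rabbit⟧ = {d5, d6, d7, d9, d10, d11} ∩ {d1, d2, d3, d4, d6, d7, d9, d12} = {d6, d7, d9}
Observed ⟦French rabbit⟧ = {d6, d7, d9}.
These coincide, so the modifier is intersective here.

yes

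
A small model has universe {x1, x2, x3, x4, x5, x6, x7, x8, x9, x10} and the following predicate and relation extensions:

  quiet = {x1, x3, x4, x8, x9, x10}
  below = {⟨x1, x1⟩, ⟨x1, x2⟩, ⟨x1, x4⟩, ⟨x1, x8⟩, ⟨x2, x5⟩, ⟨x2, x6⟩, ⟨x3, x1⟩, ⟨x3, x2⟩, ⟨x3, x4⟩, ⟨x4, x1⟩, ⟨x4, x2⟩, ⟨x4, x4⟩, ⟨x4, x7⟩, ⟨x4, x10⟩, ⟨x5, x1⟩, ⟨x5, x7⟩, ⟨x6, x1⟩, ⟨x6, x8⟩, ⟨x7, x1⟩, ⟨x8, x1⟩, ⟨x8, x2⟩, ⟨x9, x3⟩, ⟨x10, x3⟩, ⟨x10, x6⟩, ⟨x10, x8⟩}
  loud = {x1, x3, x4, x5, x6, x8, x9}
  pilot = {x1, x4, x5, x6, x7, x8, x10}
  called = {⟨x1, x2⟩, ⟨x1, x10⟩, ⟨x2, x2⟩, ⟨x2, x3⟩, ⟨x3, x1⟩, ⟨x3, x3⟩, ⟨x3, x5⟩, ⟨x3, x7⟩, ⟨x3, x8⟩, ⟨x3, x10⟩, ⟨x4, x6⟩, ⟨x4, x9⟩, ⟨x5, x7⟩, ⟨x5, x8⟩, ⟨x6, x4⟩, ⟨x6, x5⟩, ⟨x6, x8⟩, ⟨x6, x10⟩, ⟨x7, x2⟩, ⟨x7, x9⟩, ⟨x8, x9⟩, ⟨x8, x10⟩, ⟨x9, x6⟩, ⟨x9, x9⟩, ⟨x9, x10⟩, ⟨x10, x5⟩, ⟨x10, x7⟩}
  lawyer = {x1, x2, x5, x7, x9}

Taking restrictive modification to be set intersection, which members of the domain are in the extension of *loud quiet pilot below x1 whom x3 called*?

{x1, x8}

⟦below x1⟧ = {x : ⟨x, x1⟩ ∈ ⟦below⟧} = {x1, x3, x4, x5, x6, x7, x8}
⟦whom x3 called⟧ = {x : ⟨x3, x⟩ ∈ ⟦called⟧} = {x1, x3, x5, x7, x8, x10}
⟦pilot⟧ = {x1, x4, x5, x6, x7, x8, x10}
… ∩ ⟦below x1⟧ = {x1, x4, x5, x6, x7, x8, x10} ∩ {x1, x3, x4, x5, x6, x7, x8} = {x1, x4, x5, x6, x7, x8}
… ∩ ⟦whom x3 called⟧ = {x1, x4, x5, x6, x7, x8} ∩ {x1, x3, x5, x7, x8, x10} = {x1, x5, x7, x8}
… ∩ ⟦loud⟧ = {x1, x5, x7, x8} ∩ {x1, x3, x4, x5, x6, x8, x9} = {x1, x5, x8}
… ∩ ⟦quiet⟧ = {x1, x5, x8} ∩ {x1, x3, x4, x8, x9, x10} = {x1, x8}
So ⟦loud quiet pilot below x1 whom x3 called⟧ = {x1, x8}.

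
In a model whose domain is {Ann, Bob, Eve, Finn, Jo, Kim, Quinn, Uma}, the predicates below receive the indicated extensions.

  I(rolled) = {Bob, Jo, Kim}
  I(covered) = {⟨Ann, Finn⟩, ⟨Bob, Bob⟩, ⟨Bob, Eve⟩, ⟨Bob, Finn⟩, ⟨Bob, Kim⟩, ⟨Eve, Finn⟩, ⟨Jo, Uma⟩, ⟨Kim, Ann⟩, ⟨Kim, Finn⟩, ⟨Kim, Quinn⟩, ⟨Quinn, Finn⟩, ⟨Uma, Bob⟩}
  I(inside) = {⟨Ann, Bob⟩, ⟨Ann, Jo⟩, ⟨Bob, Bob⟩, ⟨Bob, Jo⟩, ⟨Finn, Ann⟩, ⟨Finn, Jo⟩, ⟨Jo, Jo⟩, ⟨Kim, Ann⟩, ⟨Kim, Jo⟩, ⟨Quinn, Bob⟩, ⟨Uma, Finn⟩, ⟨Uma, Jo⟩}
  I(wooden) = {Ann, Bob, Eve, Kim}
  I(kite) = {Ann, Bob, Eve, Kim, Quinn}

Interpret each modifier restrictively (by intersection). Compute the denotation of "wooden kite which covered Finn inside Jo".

{Ann, Bob, Kim}

⟦which covered Finn⟧ = {x : ⟨x, Finn⟩ ∈ ⟦covered⟧} = {Ann, Bob, Eve, Kim, Quinn}
⟦inside Jo⟧ = {x : ⟨x, Jo⟩ ∈ ⟦inside⟧} = {Ann, Bob, Finn, Jo, Kim, Uma}
⟦kite⟧ = {Ann, Bob, Eve, Kim, Quinn}
… ∩ ⟦which covered Finn⟧ = {Ann, Bob, Eve, Kim, Quinn} ∩ {Ann, Bob, Eve, Kim, Quinn} = {Ann, Bob, Eve, Kim, Quinn}
… ∩ ⟦inside Jo⟧ = {Ann, Bob, Eve, Kim, Quinn} ∩ {Ann, Bob, Finn, Jo, Kim, Uma} = {Ann, Bob, Kim}
… ∩ ⟦wooden⟧ = {Ann, Bob, Kim} ∩ {Ann, Bob, Eve, Kim} = {Ann, Bob, Kim}
So ⟦wooden kite which covered Finn inside Jo⟧ = {Ann, Bob, Kim}.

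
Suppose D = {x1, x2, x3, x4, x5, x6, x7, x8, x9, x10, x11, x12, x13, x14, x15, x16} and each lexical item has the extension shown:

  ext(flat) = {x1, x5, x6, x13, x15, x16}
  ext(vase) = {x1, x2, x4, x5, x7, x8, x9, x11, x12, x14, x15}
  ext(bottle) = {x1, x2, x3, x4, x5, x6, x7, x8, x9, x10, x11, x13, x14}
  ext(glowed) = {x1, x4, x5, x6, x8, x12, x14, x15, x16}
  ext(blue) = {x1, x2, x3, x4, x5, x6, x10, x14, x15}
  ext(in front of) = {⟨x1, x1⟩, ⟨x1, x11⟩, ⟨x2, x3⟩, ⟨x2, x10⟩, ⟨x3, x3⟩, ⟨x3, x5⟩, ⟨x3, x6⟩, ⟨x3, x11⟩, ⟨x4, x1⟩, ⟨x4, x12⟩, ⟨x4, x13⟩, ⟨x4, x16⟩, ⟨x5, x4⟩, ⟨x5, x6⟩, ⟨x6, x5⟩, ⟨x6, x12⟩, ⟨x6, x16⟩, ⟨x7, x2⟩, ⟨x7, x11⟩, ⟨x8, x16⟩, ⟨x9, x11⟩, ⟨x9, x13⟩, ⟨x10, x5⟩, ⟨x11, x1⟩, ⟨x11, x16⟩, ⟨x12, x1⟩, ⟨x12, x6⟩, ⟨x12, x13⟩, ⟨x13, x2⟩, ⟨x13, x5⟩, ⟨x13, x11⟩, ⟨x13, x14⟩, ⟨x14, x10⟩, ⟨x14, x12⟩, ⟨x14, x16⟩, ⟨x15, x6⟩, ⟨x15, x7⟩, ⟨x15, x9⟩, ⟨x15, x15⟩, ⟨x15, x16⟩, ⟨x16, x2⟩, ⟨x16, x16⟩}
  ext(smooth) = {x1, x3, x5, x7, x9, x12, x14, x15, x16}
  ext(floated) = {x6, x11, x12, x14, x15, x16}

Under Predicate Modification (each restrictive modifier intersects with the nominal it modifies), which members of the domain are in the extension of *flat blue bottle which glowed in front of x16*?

{x6}

⟦which glowed⟧ = ⟦glowed⟧ = {x1, x4, x5, x6, x8, x12, x14, x15, x16}
⟦in front of x16⟧ = {x : ⟨x, x16⟩ ∈ ⟦in front of⟧} = {x4, x6, x8, x11, x14, x15, x16}
⟦bottle⟧ = {x1, x2, x3, x4, x5, x6, x7, x8, x9, x10, x11, x13, x14}
… ∩ ⟦which glowed⟧ = {x1, x2, x3, x4, x5, x6, x7, x8, x9, x10, x11, x13, x14} ∩ {x1, x4, x5, x6, x8, x12, x14, x15, x16} = {x1, x4, x5, x6, x8, x14}
… ∩ ⟦in front of x16⟧ = {x1, x4, x5, x6, x8, x14} ∩ {x4, x6, x8, x11, x14, x15, x16} = {x4, x6, x8, x14}
… ∩ ⟦flat⟧ = {x4, x6, x8, x14} ∩ {x1, x5, x6, x13, x15, x16} = {x6}
… ∩ ⟦blue⟧ = {x6} ∩ {x1, x2, x3, x4, x5, x6, x10, x14, x15} = {x6}
So ⟦flat blue bottle which glowed in front of x16⟧ = {x6}.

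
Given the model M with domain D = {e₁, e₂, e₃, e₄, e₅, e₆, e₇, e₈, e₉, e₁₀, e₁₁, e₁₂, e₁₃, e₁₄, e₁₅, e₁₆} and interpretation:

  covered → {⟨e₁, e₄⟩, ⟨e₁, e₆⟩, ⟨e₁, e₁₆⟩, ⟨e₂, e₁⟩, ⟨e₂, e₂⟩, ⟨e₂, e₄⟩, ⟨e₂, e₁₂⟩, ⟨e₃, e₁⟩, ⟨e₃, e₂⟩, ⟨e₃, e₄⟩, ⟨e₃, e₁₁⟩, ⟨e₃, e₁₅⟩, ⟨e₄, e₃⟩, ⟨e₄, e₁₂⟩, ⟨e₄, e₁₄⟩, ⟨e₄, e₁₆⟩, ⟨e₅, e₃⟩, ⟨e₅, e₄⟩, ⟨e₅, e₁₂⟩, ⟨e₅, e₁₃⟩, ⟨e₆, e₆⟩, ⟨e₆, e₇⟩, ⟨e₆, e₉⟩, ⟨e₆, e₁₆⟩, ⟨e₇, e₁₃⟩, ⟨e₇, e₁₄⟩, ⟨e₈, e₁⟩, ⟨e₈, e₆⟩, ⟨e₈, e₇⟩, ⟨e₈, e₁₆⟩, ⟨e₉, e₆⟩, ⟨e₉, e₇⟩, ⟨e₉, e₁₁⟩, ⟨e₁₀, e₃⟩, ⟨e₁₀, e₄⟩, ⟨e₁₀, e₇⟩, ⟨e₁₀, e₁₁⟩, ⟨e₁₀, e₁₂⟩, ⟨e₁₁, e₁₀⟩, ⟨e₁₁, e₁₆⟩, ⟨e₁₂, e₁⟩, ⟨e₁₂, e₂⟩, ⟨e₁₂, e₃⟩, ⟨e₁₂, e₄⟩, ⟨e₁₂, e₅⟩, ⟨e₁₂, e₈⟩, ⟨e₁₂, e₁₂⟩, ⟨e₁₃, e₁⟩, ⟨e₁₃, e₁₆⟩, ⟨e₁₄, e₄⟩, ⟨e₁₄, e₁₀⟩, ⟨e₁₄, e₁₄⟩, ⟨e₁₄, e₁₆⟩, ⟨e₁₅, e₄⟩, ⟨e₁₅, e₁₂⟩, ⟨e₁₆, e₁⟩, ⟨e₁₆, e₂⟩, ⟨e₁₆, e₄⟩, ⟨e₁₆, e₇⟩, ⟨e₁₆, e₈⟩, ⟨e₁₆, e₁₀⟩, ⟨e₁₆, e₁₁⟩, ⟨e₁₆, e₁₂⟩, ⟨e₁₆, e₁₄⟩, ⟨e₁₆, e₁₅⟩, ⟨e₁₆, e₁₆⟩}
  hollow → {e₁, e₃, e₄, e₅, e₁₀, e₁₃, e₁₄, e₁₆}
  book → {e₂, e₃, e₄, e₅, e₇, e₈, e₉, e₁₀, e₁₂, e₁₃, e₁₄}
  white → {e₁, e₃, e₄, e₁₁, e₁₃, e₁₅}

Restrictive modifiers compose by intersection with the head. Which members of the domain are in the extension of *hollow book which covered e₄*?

{e₃, e₅, e₁₀, e₁₄}

⟦which covered e₄⟧ = {x : ⟨x, e₄⟩ ∈ ⟦covered⟧} = {e₁, e₂, e₃, e₅, e₁₀, e₁₂, e₁₄, e₁₅, e₁₆}
⟦book⟧ = {e₂, e₃, e₄, e₅, e₇, e₈, e₉, e₁₀, e₁₂, e₁₃, e₁₄}
… ∩ ⟦which covered e₄⟧ = {e₂, e₃, e₄, e₅, e₇, e₈, e₉, e₁₀, e₁₂, e₁₃, e₁₄} ∩ {e₁, e₂, e₃, e₅, e₁₀, e₁₂, e₁₄, e₁₅, e₁₆} = {e₂, e₃, e₅, e₁₀, e₁₂, e₁₄}
… ∩ ⟦hollow⟧ = {e₂, e₃, e₅, e₁₀, e₁₂, e₁₄} ∩ {e₁, e₃, e₄, e₅, e₁₀, e₁₃, e₁₄, e₁₆} = {e₃, e₅, e₁₀, e₁₄}
So ⟦hollow book which covered e₄⟧ = {e₃, e₅, e₁₀, e₁₄}.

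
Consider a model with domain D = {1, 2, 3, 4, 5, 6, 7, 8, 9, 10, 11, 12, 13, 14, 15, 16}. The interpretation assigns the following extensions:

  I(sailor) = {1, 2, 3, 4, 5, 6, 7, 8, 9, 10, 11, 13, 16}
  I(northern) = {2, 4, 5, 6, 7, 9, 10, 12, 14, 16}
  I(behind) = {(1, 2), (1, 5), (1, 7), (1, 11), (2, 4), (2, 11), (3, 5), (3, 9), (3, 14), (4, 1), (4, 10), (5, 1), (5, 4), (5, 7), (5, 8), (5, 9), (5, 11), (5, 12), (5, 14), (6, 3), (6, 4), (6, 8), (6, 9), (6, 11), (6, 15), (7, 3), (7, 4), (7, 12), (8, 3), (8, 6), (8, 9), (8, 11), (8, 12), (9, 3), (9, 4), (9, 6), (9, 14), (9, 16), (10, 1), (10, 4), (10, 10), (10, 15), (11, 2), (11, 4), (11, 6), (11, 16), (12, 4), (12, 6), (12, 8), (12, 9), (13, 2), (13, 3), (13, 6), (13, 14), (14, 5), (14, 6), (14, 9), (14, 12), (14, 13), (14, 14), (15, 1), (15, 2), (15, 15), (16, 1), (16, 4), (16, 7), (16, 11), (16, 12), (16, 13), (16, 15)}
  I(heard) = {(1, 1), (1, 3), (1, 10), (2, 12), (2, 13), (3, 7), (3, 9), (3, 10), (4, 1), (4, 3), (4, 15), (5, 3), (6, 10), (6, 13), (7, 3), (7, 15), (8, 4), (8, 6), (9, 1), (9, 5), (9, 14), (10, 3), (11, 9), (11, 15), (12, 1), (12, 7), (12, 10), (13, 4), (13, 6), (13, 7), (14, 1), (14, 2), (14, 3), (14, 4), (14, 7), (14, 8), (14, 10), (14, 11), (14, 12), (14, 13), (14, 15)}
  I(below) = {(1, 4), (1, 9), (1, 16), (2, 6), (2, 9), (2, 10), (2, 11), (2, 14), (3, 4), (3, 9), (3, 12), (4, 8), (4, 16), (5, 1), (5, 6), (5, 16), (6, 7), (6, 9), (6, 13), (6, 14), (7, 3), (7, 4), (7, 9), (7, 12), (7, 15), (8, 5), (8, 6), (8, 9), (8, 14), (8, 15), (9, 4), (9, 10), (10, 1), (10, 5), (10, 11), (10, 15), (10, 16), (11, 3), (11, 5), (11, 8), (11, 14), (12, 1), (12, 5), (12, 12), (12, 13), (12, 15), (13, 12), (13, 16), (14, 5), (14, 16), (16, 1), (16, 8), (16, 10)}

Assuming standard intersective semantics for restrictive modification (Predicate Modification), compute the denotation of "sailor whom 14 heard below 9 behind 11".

{1, 2, 8}

⟦whom 14 heard⟧ = {x : ⟨14, x⟩ ∈ ⟦heard⟧} = {1, 2, 3, 4, 7, 8, 10, 11, 12, 13, 15}
⟦below 9⟧ = {x : ⟨x, 9⟩ ∈ ⟦below⟧} = {1, 2, 3, 6, 7, 8}
⟦behind 11⟧ = {x : ⟨x, 11⟩ ∈ ⟦behind⟧} = {1, 2, 5, 6, 8, 16}
⟦sailor⟧ = {1, 2, 3, 4, 5, 6, 7, 8, 9, 10, 11, 13, 16}
… ∩ ⟦whom 14 heard⟧ = {1, 2, 3, 4, 5, 6, 7, 8, 9, 10, 11, 13, 16} ∩ {1, 2, 3, 4, 7, 8, 10, 11, 12, 13, 15} = {1, 2, 3, 4, 7, 8, 10, 11, 13}
… ∩ ⟦below 9⟧ = {1, 2, 3, 4, 7, 8, 10, 11, 13} ∩ {1, 2, 3, 6, 7, 8} = {1, 2, 3, 7, 8}
… ∩ ⟦behind 11⟧ = {1, 2, 3, 7, 8} ∩ {1, 2, 5, 6, 8, 16} = {1, 2, 8}
So ⟦sailor whom 14 heard below 9 behind 11⟧ = {1, 2, 8}.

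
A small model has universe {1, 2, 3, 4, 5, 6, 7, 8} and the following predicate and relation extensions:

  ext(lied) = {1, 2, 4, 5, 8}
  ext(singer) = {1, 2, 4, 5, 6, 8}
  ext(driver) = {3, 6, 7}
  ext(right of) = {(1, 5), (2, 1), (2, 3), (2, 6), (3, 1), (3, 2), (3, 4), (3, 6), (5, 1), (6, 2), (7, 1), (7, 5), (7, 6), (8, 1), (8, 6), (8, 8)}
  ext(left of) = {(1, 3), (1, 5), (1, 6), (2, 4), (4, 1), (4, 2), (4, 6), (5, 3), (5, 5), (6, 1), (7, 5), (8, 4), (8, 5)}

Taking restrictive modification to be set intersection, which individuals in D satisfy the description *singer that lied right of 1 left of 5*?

{5, 8}

⟦that lied⟧ = ⟦lied⟧ = {1, 2, 4, 5, 8}
⟦right of 1⟧ = {x : ⟨x, 1⟩ ∈ ⟦right of⟧} = {2, 3, 5, 7, 8}
⟦left of 5⟧ = {x : ⟨x, 5⟩ ∈ ⟦left of⟧} = {1, 5, 7, 8}
⟦singer⟧ = {1, 2, 4, 5, 6, 8}
… ∩ ⟦that lied⟧ = {1, 2, 4, 5, 6, 8} ∩ {1, 2, 4, 5, 8} = {1, 2, 4, 5, 8}
… ∩ ⟦right of 1⟧ = {1, 2, 4, 5, 8} ∩ {2, 3, 5, 7, 8} = {2, 5, 8}
… ∩ ⟦left of 5⟧ = {2, 5, 8} ∩ {1, 5, 7, 8} = {5, 8}
So ⟦singer that lied right of 1 left of 5⟧ = {5, 8}.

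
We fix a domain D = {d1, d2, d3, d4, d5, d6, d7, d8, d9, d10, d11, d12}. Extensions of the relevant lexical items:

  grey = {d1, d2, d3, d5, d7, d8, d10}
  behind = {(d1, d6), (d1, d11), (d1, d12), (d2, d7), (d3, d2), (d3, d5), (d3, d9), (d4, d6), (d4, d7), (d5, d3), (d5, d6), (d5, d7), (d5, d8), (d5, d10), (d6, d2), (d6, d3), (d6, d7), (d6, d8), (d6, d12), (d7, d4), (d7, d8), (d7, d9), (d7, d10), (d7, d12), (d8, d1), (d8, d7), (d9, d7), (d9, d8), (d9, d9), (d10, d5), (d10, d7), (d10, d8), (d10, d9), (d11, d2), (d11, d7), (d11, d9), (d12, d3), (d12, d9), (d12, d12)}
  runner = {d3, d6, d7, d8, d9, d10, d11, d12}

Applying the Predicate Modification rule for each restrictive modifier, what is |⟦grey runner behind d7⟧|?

2

⟦behind d7⟧ = {x : ⟨x, d7⟩ ∈ ⟦behind⟧} = {d2, d4, d5, d6, d8, d9, d10, d11}
⟦runner⟧ = {d3, d6, d7, d8, d9, d10, d11, d12}
… ∩ ⟦behind d7⟧ = {d3, d6, d7, d8, d9, d10, d11, d12} ∩ {d2, d4, d5, d6, d8, d9, d10, d11} = {d6, d8, d9, d10, d11}
… ∩ ⟦grey⟧ = {d6, d8, d9, d10, d11} ∩ {d1, d2, d3, d5, d7, d8, d10} = {d8, d10}
⟦grey runner behind d7⟧ = {d8, d10}, so the cardinality is 2.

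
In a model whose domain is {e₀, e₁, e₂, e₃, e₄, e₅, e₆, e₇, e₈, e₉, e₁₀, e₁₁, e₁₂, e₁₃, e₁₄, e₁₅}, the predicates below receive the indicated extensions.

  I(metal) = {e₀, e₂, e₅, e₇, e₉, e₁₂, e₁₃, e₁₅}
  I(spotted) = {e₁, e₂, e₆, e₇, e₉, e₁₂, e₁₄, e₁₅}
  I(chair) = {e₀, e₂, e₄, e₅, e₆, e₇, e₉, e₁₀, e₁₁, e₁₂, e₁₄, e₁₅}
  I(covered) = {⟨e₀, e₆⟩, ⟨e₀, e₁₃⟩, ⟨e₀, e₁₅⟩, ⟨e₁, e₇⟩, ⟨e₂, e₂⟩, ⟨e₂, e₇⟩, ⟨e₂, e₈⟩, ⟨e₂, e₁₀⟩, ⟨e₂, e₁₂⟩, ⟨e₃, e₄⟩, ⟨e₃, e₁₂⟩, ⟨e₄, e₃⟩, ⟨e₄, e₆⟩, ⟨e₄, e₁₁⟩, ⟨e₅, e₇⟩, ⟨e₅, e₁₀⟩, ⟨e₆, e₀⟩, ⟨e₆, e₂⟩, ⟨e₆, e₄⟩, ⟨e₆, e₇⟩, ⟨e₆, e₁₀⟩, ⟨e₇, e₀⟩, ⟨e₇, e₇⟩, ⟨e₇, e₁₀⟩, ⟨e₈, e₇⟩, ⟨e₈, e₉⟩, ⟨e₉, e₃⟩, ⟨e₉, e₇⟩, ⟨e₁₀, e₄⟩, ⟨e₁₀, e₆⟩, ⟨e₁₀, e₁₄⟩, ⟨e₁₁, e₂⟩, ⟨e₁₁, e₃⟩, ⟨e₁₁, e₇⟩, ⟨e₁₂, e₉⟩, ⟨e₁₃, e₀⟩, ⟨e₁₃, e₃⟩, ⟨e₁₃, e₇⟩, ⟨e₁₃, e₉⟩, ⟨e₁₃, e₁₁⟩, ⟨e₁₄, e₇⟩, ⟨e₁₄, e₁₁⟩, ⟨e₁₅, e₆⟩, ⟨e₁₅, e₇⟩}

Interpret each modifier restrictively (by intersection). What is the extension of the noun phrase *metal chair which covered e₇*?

⟦which covered e₇⟧ = {x : ⟨x, e₇⟩ ∈ ⟦covered⟧} = {e₁, e₂, e₅, e₆, e₇, e₈, e₉, e₁₁, e₁₃, e₁₄, e₁₅}
⟦chair⟧ = {e₀, e₂, e₄, e₅, e₆, e₇, e₉, e₁₀, e₁₁, e₁₂, e₁₄, e₁₅}
… ∩ ⟦which covered e₇⟧ = {e₀, e₂, e₄, e₅, e₆, e₇, e₉, e₁₀, e₁₁, e₁₂, e₁₄, e₁₅} ∩ {e₁, e₂, e₅, e₆, e₇, e₈, e₉, e₁₁, e₁₃, e₁₄, e₁₅} = {e₂, e₅, e₆, e₇, e₉, e₁₁, e₁₄, e₁₅}
… ∩ ⟦metal⟧ = {e₂, e₅, e₆, e₇, e₉, e₁₁, e₁₄, e₁₅} ∩ {e₀, e₂, e₅, e₇, e₉, e₁₂, e₁₃, e₁₅} = {e₂, e₅, e₇, e₉, e₁₅}
So ⟦metal chair which covered e₇⟧ = {e₂, e₅, e₇, e₉, e₁₅}.

{e₂, e₅, e₇, e₉, e₁₅}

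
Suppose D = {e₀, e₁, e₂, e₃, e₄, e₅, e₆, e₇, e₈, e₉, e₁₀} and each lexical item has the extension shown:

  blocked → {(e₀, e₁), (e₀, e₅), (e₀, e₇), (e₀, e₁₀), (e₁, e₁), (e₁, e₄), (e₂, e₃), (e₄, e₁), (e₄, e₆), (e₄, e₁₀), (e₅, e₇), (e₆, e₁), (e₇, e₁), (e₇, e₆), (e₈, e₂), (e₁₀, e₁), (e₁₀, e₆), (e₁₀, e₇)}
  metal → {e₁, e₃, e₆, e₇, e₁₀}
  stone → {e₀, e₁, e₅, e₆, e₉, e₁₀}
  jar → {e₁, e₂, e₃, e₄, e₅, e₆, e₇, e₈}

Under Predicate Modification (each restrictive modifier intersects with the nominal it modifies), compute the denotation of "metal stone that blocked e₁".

⟦that blocked e₁⟧ = {x : ⟨x, e₁⟩ ∈ ⟦blocked⟧} = {e₀, e₁, e₄, e₆, e₇, e₁₀}
⟦stone⟧ = {e₀, e₁, e₅, e₆, e₉, e₁₀}
… ∩ ⟦that blocked e₁⟧ = {e₀, e₁, e₅, e₆, e₉, e₁₀} ∩ {e₀, e₁, e₄, e₆, e₇, e₁₀} = {e₀, e₁, e₆, e₁₀}
… ∩ ⟦metal⟧ = {e₀, e₁, e₆, e₁₀} ∩ {e₁, e₃, e₆, e₇, e₁₀} = {e₁, e₆, e₁₀}
So ⟦metal stone that blocked e₁⟧ = {e₁, e₆, e₁₀}.

{e₁, e₆, e₁₀}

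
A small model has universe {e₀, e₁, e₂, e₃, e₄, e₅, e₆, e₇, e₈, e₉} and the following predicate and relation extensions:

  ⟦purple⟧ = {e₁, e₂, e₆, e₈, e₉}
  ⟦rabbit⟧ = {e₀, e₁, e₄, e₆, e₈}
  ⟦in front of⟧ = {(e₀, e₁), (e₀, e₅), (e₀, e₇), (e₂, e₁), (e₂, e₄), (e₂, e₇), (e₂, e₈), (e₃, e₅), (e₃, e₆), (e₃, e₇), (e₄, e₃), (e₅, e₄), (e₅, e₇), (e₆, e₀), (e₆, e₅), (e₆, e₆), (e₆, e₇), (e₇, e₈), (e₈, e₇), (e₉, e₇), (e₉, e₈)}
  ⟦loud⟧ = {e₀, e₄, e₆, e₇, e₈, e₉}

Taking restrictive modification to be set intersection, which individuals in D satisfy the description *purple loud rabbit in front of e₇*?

⟦in front of e₇⟧ = {x : ⟨x, e₇⟩ ∈ ⟦in front of⟧} = {e₀, e₂, e₃, e₅, e₆, e₈, e₉}
⟦rabbit⟧ = {e₀, e₁, e₄, e₆, e₈}
… ∩ ⟦in front of e₇⟧ = {e₀, e₁, e₄, e₆, e₈} ∩ {e₀, e₂, e₃, e₅, e₆, e₈, e₉} = {e₀, e₆, e₈}
… ∩ ⟦purple⟧ = {e₀, e₆, e₈} ∩ {e₁, e₂, e₆, e₈, e₉} = {e₆, e₈}
… ∩ ⟦loud⟧ = {e₆, e₈} ∩ {e₀, e₄, e₆, e₇, e₈, e₉} = {e₆, e₈}
So ⟦purple loud rabbit in front of e₇⟧ = {e₆, e₈}.

{e₆, e₈}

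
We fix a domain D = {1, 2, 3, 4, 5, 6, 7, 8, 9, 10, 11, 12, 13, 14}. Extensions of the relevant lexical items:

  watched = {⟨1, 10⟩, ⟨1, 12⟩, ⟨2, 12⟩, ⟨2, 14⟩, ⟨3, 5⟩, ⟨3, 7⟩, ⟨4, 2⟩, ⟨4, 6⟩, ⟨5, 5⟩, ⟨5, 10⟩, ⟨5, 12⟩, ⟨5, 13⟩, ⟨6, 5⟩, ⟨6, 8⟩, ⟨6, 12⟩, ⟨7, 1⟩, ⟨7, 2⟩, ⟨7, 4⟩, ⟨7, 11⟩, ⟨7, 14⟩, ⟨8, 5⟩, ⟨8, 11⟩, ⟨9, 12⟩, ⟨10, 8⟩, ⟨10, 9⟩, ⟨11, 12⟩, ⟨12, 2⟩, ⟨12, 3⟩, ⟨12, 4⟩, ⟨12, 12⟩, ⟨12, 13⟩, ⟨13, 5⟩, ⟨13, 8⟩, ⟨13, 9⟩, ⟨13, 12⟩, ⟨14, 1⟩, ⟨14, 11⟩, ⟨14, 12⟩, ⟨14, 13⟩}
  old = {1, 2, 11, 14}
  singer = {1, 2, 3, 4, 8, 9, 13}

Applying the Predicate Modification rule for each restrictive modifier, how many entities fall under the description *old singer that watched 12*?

⟦that watched 12⟧ = {x : ⟨x, 12⟩ ∈ ⟦watched⟧} = {1, 2, 5, 6, 9, 11, 12, 13, 14}
⟦singer⟧ = {1, 2, 3, 4, 8, 9, 13}
… ∩ ⟦that watched 12⟧ = {1, 2, 3, 4, 8, 9, 13} ∩ {1, 2, 5, 6, 9, 11, 12, 13, 14} = {1, 2, 9, 13}
… ∩ ⟦old⟧ = {1, 2, 9, 13} ∩ {1, 2, 11, 14} = {1, 2}
⟦old singer that watched 12⟧ = {1, 2}, so the cardinality is 2.

2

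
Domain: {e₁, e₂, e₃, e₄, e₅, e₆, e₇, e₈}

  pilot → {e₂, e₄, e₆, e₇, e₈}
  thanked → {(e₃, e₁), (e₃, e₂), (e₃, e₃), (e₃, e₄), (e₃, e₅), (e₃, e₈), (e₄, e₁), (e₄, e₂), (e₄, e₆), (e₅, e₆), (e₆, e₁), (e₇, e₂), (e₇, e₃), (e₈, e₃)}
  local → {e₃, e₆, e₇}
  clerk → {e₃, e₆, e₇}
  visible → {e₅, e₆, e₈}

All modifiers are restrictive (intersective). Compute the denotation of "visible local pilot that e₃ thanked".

∅

⟦that e₃ thanked⟧ = {x : ⟨e₃, x⟩ ∈ ⟦thanked⟧} = {e₁, e₂, e₃, e₄, e₅, e₈}
⟦pilot⟧ = {e₂, e₄, e₆, e₇, e₈}
… ∩ ⟦that e₃ thanked⟧ = {e₂, e₄, e₆, e₇, e₈} ∩ {e₁, e₂, e₃, e₄, e₅, e₈} = {e₂, e₄, e₈}
… ∩ ⟦visible⟧ = {e₂, e₄, e₈} ∩ {e₅, e₆, e₈} = {e₈}
… ∩ ⟦local⟧ = {e₈} ∩ {e₃, e₆, e₇} = ∅
So ⟦visible local pilot that e₃ thanked⟧ = ∅.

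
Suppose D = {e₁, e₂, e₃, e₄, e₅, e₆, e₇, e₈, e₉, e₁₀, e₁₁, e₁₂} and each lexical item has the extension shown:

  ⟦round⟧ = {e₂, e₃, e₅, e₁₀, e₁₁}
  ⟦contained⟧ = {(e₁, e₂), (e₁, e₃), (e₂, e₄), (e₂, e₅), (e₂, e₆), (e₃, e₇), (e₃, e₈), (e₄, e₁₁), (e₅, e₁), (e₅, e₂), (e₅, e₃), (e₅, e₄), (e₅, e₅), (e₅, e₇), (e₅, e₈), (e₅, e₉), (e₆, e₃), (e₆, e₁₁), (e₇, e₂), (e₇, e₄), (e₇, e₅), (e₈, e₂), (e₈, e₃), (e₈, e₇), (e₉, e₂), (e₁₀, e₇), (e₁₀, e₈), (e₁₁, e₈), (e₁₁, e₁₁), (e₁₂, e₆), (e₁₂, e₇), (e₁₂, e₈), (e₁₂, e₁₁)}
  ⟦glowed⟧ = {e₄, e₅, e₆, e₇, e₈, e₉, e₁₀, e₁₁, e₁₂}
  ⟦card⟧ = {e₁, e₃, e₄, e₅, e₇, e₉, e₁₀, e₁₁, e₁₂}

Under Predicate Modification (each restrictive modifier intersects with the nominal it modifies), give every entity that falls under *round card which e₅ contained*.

⟦which e₅ contained⟧ = {x : ⟨e₅, x⟩ ∈ ⟦contained⟧} = {e₁, e₂, e₃, e₄, e₅, e₇, e₈, e₉}
⟦card⟧ = {e₁, e₃, e₄, e₅, e₇, e₉, e₁₀, e₁₁, e₁₂}
… ∩ ⟦which e₅ contained⟧ = {e₁, e₃, e₄, e₅, e₇, e₉, e₁₀, e₁₁, e₁₂} ∩ {e₁, e₂, e₃, e₄, e₅, e₇, e₈, e₉} = {e₁, e₃, e₄, e₅, e₇, e₉}
… ∩ ⟦round⟧ = {e₁, e₃, e₄, e₅, e₇, e₉} ∩ {e₂, e₃, e₅, e₁₀, e₁₁} = {e₃, e₅}
So ⟦round card which e₅ contained⟧ = {e₃, e₅}.

{e₃, e₅}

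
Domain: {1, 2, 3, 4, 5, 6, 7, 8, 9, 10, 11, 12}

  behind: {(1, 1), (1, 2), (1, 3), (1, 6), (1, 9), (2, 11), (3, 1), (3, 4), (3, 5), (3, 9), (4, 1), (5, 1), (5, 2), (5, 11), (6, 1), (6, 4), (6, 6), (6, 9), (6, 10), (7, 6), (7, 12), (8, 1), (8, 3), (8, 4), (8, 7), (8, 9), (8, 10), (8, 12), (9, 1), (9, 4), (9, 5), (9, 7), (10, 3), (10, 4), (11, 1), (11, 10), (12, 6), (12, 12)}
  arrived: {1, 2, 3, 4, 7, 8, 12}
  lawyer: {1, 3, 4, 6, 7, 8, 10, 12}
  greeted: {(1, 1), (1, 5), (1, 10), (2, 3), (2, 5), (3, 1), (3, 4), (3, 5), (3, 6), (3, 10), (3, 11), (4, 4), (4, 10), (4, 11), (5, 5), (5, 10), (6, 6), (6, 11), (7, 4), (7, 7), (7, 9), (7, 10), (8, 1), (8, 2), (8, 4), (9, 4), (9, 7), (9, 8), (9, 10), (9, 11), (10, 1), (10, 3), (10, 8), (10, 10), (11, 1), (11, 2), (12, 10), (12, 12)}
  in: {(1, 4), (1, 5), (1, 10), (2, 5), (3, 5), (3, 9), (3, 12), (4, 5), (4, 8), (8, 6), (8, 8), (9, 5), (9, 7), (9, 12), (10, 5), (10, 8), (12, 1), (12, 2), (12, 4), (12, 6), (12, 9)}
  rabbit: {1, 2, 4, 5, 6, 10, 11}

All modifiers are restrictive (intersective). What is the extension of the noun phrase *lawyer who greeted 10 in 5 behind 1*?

⟦who greeted 10⟧ = {x : ⟨x, 10⟩ ∈ ⟦greeted⟧} = {1, 3, 4, 5, 7, 9, 10, 12}
⟦in 5⟧ = {x : ⟨x, 5⟩ ∈ ⟦in⟧} = {1, 2, 3, 4, 9, 10}
⟦behind 1⟧ = {x : ⟨x, 1⟩ ∈ ⟦behind⟧} = {1, 3, 4, 5, 6, 8, 9, 11}
⟦lawyer⟧ = {1, 3, 4, 6, 7, 8, 10, 12}
… ∩ ⟦who greeted 10⟧ = {1, 3, 4, 6, 7, 8, 10, 12} ∩ {1, 3, 4, 5, 7, 9, 10, 12} = {1, 3, 4, 7, 10, 12}
… ∩ ⟦in 5⟧ = {1, 3, 4, 7, 10, 12} ∩ {1, 2, 3, 4, 9, 10} = {1, 3, 4, 10}
… ∩ ⟦behind 1⟧ = {1, 3, 4, 10} ∩ {1, 3, 4, 5, 6, 8, 9, 11} = {1, 3, 4}
So ⟦lawyer who greeted 10 in 5 behind 1⟧ = {1, 3, 4}.

{1, 3, 4}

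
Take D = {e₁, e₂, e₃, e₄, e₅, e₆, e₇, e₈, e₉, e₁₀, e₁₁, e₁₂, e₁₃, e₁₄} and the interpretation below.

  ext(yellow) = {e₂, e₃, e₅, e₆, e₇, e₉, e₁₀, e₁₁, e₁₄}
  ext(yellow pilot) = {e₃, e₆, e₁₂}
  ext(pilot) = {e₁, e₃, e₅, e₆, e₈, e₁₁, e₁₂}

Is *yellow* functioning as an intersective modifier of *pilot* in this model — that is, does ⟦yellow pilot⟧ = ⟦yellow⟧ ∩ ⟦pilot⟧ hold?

⟦yellow⟧ ∩ ⟦pilot⟧ = {e₂, e₃, e₅, e₆, e₇, e₉, e₁₀, e₁₁, e₁₄} ∩ {e₁, e₃, e₅, e₆, e₈, e₁₁, e₁₂} = {e₃, e₅, e₆, e₁₁}
Observed ⟦yellow pilot⟧ = {e₃, e₆, e₁₂}.
These differ, so the modifier is not intersective in this model.

no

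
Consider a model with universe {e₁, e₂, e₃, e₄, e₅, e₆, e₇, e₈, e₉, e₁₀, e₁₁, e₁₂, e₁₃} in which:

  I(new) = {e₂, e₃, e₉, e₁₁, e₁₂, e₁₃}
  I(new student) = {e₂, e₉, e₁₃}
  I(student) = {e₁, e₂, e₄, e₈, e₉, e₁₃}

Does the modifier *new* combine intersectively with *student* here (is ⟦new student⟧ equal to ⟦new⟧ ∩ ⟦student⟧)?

⟦new⟧ ∩ ⟦student⟧ = {e₂, e₃, e₉, e₁₁, e₁₂, e₁₃} ∩ {e₁, e₂, e₄, e₈, e₉, e₁₃} = {e₂, e₉, e₁₃}
Observed ⟦new student⟧ = {e₂, e₉, e₁₃}.
These coincide, so the modifier is intersective here.

yes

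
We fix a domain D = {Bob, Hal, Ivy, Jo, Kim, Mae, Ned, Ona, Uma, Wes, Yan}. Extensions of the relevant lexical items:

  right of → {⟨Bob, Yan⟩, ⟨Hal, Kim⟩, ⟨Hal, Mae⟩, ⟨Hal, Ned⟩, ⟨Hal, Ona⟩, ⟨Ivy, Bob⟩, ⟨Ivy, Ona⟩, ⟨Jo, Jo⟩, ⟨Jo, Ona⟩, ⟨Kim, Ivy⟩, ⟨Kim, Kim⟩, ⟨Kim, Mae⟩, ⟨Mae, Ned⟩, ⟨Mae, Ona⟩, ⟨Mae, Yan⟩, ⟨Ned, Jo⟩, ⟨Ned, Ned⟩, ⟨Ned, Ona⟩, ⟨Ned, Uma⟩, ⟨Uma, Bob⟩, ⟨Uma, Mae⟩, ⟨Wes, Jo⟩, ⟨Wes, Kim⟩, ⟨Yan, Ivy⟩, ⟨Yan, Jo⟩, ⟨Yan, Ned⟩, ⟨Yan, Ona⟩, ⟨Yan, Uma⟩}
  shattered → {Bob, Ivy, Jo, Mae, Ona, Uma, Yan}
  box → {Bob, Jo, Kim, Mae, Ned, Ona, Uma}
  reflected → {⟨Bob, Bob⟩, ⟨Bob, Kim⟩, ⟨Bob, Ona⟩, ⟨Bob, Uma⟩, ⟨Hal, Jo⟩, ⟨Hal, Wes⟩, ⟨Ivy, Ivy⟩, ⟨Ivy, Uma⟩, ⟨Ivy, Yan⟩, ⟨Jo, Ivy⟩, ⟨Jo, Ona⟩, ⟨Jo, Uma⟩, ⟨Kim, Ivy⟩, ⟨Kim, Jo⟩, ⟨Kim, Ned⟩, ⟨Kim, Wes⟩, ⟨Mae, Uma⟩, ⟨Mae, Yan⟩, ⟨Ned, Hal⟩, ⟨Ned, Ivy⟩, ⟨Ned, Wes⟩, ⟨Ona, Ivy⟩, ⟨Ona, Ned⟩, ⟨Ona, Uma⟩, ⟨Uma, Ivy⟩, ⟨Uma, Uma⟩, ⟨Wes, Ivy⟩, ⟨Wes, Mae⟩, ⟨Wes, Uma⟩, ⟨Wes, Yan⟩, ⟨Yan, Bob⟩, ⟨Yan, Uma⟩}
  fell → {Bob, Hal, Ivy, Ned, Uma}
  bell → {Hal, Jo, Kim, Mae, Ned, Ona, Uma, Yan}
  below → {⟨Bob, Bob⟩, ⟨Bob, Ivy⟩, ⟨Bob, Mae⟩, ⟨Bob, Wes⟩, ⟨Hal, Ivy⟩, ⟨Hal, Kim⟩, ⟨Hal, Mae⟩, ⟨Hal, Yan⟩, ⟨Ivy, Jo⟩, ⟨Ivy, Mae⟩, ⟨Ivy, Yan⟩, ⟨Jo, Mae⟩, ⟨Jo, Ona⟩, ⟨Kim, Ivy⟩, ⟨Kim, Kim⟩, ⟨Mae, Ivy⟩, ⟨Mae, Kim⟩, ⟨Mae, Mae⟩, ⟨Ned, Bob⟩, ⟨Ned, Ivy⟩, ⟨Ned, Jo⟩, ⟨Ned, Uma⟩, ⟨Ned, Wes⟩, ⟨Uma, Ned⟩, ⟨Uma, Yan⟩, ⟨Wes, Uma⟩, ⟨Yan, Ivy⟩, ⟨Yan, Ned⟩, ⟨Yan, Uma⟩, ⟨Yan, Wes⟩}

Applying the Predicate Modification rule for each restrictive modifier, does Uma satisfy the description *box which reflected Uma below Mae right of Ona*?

no

⟦which reflected Uma⟧ = {x : ⟨x, Uma⟩ ∈ ⟦reflected⟧} = {Bob, Ivy, Jo, Mae, Ona, Uma, Wes, Yan}
⟦below Mae⟧ = {x : ⟨x, Mae⟩ ∈ ⟦below⟧} = {Bob, Hal, Ivy, Jo, Mae}
⟦right of Ona⟧ = {x : ⟨x, Ona⟩ ∈ ⟦right of⟧} = {Hal, Ivy, Jo, Mae, Ned, Yan}
⟦box⟧ = {Bob, Jo, Kim, Mae, Ned, Ona, Uma}
… ∩ ⟦which reflected Uma⟧ = {Bob, Jo, Kim, Mae, Ned, Ona, Uma} ∩ {Bob, Ivy, Jo, Mae, Ona, Uma, Wes, Yan} = {Bob, Jo, Mae, Ona, Uma}
… ∩ ⟦below Mae⟧ = {Bob, Jo, Mae, Ona, Uma} ∩ {Bob, Hal, Ivy, Jo, Mae} = {Bob, Jo, Mae}
… ∩ ⟦right of Ona⟧ = {Bob, Jo, Mae} ∩ {Hal, Ivy, Jo, Mae, Ned, Yan} = {Jo, Mae}
⟦box which reflected Uma below Mae right of Ona⟧ = {Jo, Mae}; Uma ∉ this set.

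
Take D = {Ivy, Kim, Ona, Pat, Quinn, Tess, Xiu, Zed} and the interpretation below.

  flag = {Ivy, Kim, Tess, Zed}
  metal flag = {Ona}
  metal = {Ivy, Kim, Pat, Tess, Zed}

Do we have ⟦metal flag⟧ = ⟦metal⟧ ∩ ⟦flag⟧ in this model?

⟦metal⟧ ∩ ⟦flag⟧ = {Ivy, Kim, Pat, Tess, Zed} ∩ {Ivy, Kim, Tess, Zed} = {Ivy, Kim, Tess, Zed}
Observed ⟦metal flag⟧ = {Ona}.
These differ, so the modifier is not intersective in this model.

no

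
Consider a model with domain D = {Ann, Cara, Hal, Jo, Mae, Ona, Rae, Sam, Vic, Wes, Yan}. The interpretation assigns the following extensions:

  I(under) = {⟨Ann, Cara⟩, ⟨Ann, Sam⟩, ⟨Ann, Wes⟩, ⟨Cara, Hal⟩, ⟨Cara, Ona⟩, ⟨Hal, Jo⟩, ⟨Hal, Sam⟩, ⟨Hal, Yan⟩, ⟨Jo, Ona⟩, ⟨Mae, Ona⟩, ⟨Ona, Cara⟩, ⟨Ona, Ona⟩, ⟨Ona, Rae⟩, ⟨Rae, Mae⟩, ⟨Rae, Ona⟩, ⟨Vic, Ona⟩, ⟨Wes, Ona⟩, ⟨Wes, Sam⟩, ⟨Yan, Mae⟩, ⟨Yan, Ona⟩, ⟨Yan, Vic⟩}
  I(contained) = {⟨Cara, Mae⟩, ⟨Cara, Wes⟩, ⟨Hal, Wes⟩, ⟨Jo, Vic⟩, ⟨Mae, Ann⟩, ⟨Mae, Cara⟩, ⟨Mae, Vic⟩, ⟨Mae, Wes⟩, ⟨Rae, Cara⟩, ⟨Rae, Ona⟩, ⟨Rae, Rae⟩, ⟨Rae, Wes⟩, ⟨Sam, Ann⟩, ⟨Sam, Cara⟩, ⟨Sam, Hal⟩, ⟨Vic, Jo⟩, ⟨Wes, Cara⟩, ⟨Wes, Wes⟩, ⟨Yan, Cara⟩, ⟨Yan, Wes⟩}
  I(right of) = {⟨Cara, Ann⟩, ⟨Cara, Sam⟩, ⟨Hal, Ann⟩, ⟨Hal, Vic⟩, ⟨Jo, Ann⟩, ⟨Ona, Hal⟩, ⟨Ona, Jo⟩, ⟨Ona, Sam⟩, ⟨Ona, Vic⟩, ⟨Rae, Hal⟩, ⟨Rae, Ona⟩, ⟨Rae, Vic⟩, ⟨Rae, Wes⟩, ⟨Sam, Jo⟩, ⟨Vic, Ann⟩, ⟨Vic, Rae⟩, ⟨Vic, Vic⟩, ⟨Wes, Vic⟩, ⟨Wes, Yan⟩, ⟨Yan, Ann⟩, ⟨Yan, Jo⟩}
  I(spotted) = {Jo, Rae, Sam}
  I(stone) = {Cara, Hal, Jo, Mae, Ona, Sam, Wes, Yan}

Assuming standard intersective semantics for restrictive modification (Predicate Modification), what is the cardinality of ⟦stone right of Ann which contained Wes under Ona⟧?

⟦right of Ann⟧ = {x : ⟨x, Ann⟩ ∈ ⟦right of⟧} = {Cara, Hal, Jo, Vic, Yan}
⟦which contained Wes⟧ = {x : ⟨x, Wes⟩ ∈ ⟦contained⟧} = {Cara, Hal, Mae, Rae, Wes, Yan}
⟦under Ona⟧ = {x : ⟨x, Ona⟩ ∈ ⟦under⟧} = {Cara, Jo, Mae, Ona, Rae, Vic, Wes, Yan}
⟦stone⟧ = {Cara, Hal, Jo, Mae, Ona, Sam, Wes, Yan}
… ∩ ⟦right of Ann⟧ = {Cara, Hal, Jo, Mae, Ona, Sam, Wes, Yan} ∩ {Cara, Hal, Jo, Vic, Yan} = {Cara, Hal, Jo, Yan}
… ∩ ⟦which contained Wes⟧ = {Cara, Hal, Jo, Yan} ∩ {Cara, Hal, Mae, Rae, Wes, Yan} = {Cara, Hal, Yan}
… ∩ ⟦under Ona⟧ = {Cara, Hal, Yan} ∩ {Cara, Jo, Mae, Ona, Rae, Vic, Wes, Yan} = {Cara, Yan}
⟦stone right of Ann which contained Wes under Ona⟧ = {Cara, Yan}, so the cardinality is 2.

2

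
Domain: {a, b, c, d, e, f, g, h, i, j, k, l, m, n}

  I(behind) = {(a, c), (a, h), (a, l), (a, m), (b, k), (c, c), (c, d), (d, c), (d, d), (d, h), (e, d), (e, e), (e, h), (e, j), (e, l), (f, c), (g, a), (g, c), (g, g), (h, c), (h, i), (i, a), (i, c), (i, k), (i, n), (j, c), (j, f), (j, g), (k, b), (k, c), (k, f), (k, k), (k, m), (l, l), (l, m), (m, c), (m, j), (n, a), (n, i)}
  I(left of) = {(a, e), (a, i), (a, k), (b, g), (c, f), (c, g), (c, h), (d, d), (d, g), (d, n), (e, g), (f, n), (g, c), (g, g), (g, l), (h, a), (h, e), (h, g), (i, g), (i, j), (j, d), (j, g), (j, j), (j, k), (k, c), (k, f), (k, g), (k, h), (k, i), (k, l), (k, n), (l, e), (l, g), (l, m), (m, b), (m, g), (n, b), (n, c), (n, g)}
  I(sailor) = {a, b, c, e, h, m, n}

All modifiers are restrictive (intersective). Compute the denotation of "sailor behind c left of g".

{c, h, m}

⟦behind c⟧ = {x : ⟨x, c⟩ ∈ ⟦behind⟧} = {a, c, d, f, g, h, i, j, k, m}
⟦left of g⟧ = {x : ⟨x, g⟩ ∈ ⟦left of⟧} = {b, c, d, e, g, h, i, j, k, l, m, n}
⟦sailor⟧ = {a, b, c, e, h, m, n}
… ∩ ⟦behind c⟧ = {a, b, c, e, h, m, n} ∩ {a, c, d, f, g, h, i, j, k, m} = {a, c, h, m}
… ∩ ⟦left of g⟧ = {a, c, h, m} ∩ {b, c, d, e, g, h, i, j, k, l, m, n} = {c, h, m}
So ⟦sailor behind c left of g⟧ = {c, h, m}.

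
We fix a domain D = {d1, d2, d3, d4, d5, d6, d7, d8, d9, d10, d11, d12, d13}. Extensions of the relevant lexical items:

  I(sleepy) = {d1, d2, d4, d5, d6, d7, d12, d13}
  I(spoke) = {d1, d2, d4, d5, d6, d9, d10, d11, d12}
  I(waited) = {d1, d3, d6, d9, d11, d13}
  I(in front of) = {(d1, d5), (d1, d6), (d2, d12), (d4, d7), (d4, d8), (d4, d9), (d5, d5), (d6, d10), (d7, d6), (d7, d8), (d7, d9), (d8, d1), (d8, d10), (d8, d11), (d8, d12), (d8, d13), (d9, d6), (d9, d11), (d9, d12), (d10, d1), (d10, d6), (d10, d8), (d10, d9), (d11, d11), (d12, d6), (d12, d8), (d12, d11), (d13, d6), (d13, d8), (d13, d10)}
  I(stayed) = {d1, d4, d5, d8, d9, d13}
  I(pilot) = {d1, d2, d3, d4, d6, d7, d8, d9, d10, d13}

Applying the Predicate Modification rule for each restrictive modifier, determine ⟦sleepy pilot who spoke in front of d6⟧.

⟦who spoke⟧ = ⟦spoke⟧ = {d1, d2, d4, d5, d6, d9, d10, d11, d12}
⟦in front of d6⟧ = {x : ⟨x, d6⟩ ∈ ⟦in front of⟧} = {d1, d7, d9, d10, d12, d13}
⟦pilot⟧ = {d1, d2, d3, d4, d6, d7, d8, d9, d10, d13}
… ∩ ⟦who spoke⟧ = {d1, d2, d3, d4, d6, d7, d8, d9, d10, d13} ∩ {d1, d2, d4, d5, d6, d9, d10, d11, d12} = {d1, d2, d4, d6, d9, d10}
… ∩ ⟦in front of d6⟧ = {d1, d2, d4, d6, d9, d10} ∩ {d1, d7, d9, d10, d12, d13} = {d1, d9, d10}
… ∩ ⟦sleepy⟧ = {d1, d9, d10} ∩ {d1, d2, d4, d5, d6, d7, d12, d13} = {d1}
So ⟦sleepy pilot who spoke in front of d6⟧ = {d1}.

{d1}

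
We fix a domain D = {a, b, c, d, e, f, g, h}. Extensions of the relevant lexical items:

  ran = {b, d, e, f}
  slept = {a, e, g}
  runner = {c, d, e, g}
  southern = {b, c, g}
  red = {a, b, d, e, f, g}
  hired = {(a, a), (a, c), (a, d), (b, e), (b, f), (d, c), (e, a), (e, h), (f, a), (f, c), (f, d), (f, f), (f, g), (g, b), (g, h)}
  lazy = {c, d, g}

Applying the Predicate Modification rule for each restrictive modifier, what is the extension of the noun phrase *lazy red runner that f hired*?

⟦that f hired⟧ = {x : ⟨f, x⟩ ∈ ⟦hired⟧} = {a, c, d, f, g}
⟦runner⟧ = {c, d, e, g}
… ∩ ⟦that f hired⟧ = {c, d, e, g} ∩ {a, c, d, f, g} = {c, d, g}
… ∩ ⟦lazy⟧ = {c, d, g} ∩ {c, d, g} = {c, d, g}
… ∩ ⟦red⟧ = {c, d, g} ∩ {a, b, d, e, f, g} = {d, g}
So ⟦lazy red runner that f hired⟧ = {d, g}.

{d, g}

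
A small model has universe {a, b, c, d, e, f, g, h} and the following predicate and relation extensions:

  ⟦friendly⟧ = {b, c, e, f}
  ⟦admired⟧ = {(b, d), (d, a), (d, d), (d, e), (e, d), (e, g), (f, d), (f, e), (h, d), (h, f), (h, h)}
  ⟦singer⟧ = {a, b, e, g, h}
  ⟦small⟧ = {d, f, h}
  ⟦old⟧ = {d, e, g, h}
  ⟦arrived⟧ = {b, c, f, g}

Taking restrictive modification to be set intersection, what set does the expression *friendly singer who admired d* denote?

{b, e}

⟦who admired d⟧ = {x : ⟨x, d⟩ ∈ ⟦admired⟧} = {b, d, e, f, h}
⟦singer⟧ = {a, b, e, g, h}
… ∩ ⟦who admired d⟧ = {a, b, e, g, h} ∩ {b, d, e, f, h} = {b, e, h}
… ∩ ⟦friendly⟧ = {b, e, h} ∩ {b, c, e, f} = {b, e}
So ⟦friendly singer who admired d⟧ = {b, e}.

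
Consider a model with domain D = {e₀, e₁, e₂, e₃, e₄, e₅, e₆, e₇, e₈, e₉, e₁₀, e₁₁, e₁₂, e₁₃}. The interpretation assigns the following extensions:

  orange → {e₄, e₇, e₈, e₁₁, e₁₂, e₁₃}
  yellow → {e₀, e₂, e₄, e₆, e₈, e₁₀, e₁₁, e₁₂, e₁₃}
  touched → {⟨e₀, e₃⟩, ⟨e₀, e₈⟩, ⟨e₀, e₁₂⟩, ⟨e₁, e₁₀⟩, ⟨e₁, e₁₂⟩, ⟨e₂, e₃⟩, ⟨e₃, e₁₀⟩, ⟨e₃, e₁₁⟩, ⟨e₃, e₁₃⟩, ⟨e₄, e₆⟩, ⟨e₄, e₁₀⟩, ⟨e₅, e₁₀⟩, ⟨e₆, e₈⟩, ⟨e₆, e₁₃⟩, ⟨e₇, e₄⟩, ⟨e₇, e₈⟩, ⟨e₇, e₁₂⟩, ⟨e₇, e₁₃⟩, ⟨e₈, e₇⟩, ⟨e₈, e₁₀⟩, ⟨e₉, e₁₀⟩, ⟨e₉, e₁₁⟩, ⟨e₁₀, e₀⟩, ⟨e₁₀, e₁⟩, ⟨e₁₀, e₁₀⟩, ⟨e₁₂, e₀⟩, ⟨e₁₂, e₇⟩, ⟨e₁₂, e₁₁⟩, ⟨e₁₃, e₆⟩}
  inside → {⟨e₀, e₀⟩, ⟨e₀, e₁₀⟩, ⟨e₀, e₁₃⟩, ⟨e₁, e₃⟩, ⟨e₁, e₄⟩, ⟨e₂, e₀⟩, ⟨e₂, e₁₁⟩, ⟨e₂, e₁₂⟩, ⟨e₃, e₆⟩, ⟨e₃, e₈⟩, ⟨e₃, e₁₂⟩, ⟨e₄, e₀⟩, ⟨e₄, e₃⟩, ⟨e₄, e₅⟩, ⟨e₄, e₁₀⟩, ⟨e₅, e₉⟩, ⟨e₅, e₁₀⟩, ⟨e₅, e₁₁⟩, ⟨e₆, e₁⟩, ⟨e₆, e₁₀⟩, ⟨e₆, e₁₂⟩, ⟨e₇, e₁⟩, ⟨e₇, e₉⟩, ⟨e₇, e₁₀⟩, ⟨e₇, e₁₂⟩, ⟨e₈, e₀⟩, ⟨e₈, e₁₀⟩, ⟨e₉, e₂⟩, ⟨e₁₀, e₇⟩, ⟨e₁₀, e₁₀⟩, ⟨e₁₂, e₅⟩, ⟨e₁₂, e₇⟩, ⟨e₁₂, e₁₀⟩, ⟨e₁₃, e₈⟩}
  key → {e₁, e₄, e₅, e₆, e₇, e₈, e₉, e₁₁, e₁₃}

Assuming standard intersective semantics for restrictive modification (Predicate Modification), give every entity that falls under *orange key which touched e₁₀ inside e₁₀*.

{e₄, e₈}

⟦which touched e₁₀⟧ = {x : ⟨x, e₁₀⟩ ∈ ⟦touched⟧} = {e₁, e₃, e₄, e₅, e₈, e₉, e₁₀}
⟦inside e₁₀⟧ = {x : ⟨x, e₁₀⟩ ∈ ⟦inside⟧} = {e₀, e₄, e₅, e₆, e₇, e₈, e₁₀, e₁₂}
⟦key⟧ = {e₁, e₄, e₅, e₆, e₇, e₈, e₉, e₁₁, e₁₃}
… ∩ ⟦which touched e₁₀⟧ = {e₁, e₄, e₅, e₆, e₇, e₈, e₉, e₁₁, e₁₃} ∩ {e₁, e₃, e₄, e₅, e₈, e₉, e₁₀} = {e₁, e₄, e₅, e₈, e₉}
… ∩ ⟦inside e₁₀⟧ = {e₁, e₄, e₅, e₈, e₉} ∩ {e₀, e₄, e₅, e₆, e₇, e₈, e₁₀, e₁₂} = {e₄, e₅, e₈}
… ∩ ⟦orange⟧ = {e₄, e₅, e₈} ∩ {e₄, e₇, e₈, e₁₁, e₁₂, e₁₃} = {e₄, e₈}
So ⟦orange key which touched e₁₀ inside e₁₀⟧ = {e₄, e₈}.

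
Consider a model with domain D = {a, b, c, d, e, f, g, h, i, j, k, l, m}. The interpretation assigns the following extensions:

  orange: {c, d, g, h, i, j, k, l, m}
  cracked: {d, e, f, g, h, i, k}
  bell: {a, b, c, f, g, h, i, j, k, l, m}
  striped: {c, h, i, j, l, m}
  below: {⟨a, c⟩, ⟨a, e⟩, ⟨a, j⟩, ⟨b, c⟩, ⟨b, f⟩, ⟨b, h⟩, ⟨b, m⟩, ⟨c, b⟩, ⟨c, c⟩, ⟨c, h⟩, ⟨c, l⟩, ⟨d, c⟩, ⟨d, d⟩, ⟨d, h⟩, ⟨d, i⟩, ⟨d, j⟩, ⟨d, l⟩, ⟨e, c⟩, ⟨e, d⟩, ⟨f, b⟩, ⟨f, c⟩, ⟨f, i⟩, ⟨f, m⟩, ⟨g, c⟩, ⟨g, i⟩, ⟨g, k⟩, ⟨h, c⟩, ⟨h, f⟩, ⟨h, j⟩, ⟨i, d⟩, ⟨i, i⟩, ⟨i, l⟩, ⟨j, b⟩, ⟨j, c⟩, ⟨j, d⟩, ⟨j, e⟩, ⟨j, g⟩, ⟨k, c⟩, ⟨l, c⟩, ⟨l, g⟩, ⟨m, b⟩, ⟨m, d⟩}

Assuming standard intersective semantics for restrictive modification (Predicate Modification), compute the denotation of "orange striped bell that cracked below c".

{h}

⟦that cracked⟧ = ⟦cracked⟧ = {d, e, f, g, h, i, k}
⟦below c⟧ = {x : ⟨x, c⟩ ∈ ⟦below⟧} = {a, b, c, d, e, f, g, h, j, k, l}
⟦bell⟧ = {a, b, c, f, g, h, i, j, k, l, m}
… ∩ ⟦that cracked⟧ = {a, b, c, f, g, h, i, j, k, l, m} ∩ {d, e, f, g, h, i, k} = {f, g, h, i, k}
… ∩ ⟦below c⟧ = {f, g, h, i, k} ∩ {a, b, c, d, e, f, g, h, j, k, l} = {f, g, h, k}
… ∩ ⟦orange⟧ = {f, g, h, k} ∩ {c, d, g, h, i, j, k, l, m} = {g, h, k}
… ∩ ⟦striped⟧ = {g, h, k} ∩ {c, h, i, j, l, m} = {h}
So ⟦orange striped bell that cracked below c⟧ = {h}.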